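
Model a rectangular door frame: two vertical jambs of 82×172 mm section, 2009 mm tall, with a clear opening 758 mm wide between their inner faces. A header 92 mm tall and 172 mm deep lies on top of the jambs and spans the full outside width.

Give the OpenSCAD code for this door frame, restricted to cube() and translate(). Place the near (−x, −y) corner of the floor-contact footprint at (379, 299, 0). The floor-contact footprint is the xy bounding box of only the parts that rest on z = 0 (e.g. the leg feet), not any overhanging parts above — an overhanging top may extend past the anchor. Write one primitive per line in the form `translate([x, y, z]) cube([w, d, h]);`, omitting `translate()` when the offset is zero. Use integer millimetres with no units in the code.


translate([379, 299, 0]) cube([82, 172, 2009]);
translate([1219, 299, 0]) cube([82, 172, 2009]);
translate([379, 299, 2009]) cube([922, 172, 92]);


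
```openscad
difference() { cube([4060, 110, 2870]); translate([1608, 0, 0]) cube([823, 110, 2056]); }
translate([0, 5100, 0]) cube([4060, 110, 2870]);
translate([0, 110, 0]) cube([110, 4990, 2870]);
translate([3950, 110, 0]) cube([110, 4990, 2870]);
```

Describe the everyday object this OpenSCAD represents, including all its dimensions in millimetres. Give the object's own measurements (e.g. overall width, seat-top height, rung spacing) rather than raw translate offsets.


A single room: four walls, each 2870 mm tall and 110 mm thick, enclosing an outside footprint 4060×5210 mm (x × y), no floor or roof. The front and back walls (−y and +y sides) run the full x-width; the side walls fit between their inner faces. A door opening 823 mm wide and 2056 mm tall is cut through the front wall from the floor up, its −x edge 1608 mm from the wall's −x end.


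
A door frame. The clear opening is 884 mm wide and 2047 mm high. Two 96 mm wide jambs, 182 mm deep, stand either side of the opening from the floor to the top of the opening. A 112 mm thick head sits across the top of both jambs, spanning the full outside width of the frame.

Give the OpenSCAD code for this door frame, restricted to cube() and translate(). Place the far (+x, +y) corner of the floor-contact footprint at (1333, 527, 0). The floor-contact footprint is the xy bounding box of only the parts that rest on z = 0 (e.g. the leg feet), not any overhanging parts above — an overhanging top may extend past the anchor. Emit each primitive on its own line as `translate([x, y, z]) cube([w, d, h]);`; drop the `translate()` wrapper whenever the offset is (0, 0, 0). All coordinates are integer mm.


translate([257, 345, 0]) cube([96, 182, 2047]);
translate([1237, 345, 0]) cube([96, 182, 2047]);
translate([257, 345, 2047]) cube([1076, 182, 112]);


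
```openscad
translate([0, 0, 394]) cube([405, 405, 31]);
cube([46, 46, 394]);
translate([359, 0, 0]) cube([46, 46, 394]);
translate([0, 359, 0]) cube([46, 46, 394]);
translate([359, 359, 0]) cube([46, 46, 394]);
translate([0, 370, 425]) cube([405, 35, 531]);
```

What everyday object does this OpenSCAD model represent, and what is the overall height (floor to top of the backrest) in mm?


A chair. The overall height is 956 mm.

A slab on four corner posts with a tall panel at the back — a chair. The seat slab sits at z = 394 with thickness 31, and the 531 mm backrest starts at the seat top, so the overall height is 394 + 31 + 531 = 956 mm.


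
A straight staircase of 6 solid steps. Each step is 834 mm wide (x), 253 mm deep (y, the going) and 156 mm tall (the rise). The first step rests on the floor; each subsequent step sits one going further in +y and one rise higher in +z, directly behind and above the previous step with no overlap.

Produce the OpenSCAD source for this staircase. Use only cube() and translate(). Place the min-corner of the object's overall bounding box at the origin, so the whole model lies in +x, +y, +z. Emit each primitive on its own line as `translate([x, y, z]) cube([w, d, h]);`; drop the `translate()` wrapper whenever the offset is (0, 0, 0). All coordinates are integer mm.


cube([834, 253, 156]);
translate([0, 253, 156]) cube([834, 253, 156]);
translate([0, 506, 312]) cube([834, 253, 156]);
translate([0, 759, 468]) cube([834, 253, 156]);
translate([0, 1012, 624]) cube([834, 253, 156]);
translate([0, 1265, 780]) cube([834, 253, 156]);


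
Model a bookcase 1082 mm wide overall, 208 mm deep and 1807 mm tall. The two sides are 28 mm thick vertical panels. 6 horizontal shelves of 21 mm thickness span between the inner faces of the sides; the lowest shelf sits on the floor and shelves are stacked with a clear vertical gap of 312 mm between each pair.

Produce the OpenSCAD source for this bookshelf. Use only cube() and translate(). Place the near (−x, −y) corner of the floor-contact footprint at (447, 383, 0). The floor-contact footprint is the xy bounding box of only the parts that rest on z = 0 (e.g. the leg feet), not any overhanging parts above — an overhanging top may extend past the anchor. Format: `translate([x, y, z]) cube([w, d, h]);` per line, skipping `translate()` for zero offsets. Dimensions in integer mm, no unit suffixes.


translate([447, 383, 0]) cube([28, 208, 1807]);
translate([1501, 383, 0]) cube([28, 208, 1807]);
translate([475, 383, 0]) cube([1026, 208, 21]);
translate([475, 383, 333]) cube([1026, 208, 21]);
translate([475, 383, 666]) cube([1026, 208, 21]);
translate([475, 383, 999]) cube([1026, 208, 21]);
translate([475, 383, 1332]) cube([1026, 208, 21]);
translate([475, 383, 1665]) cube([1026, 208, 21]);


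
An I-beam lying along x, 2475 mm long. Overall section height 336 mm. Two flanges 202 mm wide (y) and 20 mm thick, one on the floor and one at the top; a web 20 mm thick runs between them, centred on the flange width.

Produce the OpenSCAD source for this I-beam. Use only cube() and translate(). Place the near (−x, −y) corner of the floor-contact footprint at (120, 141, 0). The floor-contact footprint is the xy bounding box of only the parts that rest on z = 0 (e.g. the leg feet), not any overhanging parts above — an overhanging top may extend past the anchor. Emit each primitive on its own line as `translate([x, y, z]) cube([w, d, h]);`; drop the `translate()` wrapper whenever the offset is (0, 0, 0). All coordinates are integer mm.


translate([120, 141, 0]) cube([2475, 202, 20]);
translate([120, 232, 20]) cube([2475, 20, 296]);
translate([120, 141, 316]) cube([2475, 202, 20]);


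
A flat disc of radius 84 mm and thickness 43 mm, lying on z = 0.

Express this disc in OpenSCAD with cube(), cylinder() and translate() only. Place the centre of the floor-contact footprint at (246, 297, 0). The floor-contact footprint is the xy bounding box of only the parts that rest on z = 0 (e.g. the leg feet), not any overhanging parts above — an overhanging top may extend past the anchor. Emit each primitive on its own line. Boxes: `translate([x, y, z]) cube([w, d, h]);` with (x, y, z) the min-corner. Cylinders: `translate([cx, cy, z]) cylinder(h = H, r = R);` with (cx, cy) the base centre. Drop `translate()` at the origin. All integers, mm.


translate([246, 297, 0]) cylinder(h = 43, r = 84);


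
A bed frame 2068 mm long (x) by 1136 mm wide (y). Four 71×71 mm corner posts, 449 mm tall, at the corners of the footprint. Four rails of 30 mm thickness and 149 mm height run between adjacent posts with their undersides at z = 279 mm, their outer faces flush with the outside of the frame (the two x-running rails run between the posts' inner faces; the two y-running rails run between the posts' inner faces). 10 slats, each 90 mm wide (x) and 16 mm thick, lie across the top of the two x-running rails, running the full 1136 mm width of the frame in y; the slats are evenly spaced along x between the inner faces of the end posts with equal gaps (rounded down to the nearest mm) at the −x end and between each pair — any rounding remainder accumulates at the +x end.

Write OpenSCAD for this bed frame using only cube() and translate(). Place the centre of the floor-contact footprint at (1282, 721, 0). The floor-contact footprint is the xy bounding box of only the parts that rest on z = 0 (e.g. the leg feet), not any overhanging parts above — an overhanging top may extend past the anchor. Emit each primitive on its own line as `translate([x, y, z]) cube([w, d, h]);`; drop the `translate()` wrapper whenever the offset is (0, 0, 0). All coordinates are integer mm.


translate([248, 153, 0]) cube([71, 71, 449]);
translate([248, 1218, 0]) cube([71, 71, 449]);
translate([2245, 153, 0]) cube([71, 71, 449]);
translate([2245, 1218, 0]) cube([71, 71, 449]);
translate([319, 153, 279]) cube([1926, 30, 149]);
translate([319, 1259, 279]) cube([1926, 30, 149]);
translate([248, 224, 279]) cube([30, 994, 149]);
translate([2286, 224, 279]) cube([30, 994, 149]);
translate([412, 153, 428]) cube([90, 1136, 16]);
translate([595, 153, 428]) cube([90, 1136, 16]);
translate([778, 153, 428]) cube([90, 1136, 16]);
translate([961, 153, 428]) cube([90, 1136, 16]);
translate([1144, 153, 428]) cube([90, 1136, 16]);
translate([1327, 153, 428]) cube([90, 1136, 16]);
translate([1510, 153, 428]) cube([90, 1136, 16]);
translate([1693, 153, 428]) cube([90, 1136, 16]);
translate([1876, 153, 428]) cube([90, 1136, 16]);
translate([2059, 153, 428]) cube([90, 1136, 16]);


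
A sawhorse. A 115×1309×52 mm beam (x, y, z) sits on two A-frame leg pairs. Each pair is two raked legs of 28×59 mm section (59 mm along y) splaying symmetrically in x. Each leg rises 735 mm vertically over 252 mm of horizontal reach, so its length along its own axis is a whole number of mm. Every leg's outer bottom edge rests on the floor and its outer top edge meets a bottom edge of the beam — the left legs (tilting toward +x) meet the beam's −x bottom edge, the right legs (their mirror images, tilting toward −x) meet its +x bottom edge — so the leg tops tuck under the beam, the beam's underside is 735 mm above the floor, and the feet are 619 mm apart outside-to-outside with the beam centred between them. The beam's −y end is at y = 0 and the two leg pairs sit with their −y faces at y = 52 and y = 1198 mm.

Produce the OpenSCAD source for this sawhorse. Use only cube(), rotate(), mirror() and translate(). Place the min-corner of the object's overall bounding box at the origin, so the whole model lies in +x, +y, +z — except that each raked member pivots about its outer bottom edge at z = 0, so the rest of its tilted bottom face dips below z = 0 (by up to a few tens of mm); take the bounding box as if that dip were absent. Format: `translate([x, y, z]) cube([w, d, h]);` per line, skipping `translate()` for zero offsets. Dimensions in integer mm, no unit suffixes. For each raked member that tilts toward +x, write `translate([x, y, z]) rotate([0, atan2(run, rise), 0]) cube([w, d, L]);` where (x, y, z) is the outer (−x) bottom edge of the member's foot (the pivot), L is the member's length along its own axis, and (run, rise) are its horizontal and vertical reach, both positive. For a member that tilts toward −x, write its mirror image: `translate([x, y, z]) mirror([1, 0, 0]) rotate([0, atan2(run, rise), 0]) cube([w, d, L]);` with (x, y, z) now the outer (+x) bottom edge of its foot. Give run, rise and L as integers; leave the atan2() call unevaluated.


translate([252, 0, 735]) cube([115, 1309, 52]);
translate([0, 52, 0]) rotate([0, atan2(252, 735), 0]) cube([28, 59, 777]);
translate([619, 52, 0]) mirror([1, 0, 0]) rotate([0, atan2(252, 735), 0]) cube([28, 59, 777]);
translate([0, 1198, 0]) rotate([0, atan2(252, 735), 0]) cube([28, 59, 777]);
translate([619, 1198, 0]) mirror([1, 0, 0]) rotate([0, atan2(252, 735), 0]) cube([28, 59, 777]);


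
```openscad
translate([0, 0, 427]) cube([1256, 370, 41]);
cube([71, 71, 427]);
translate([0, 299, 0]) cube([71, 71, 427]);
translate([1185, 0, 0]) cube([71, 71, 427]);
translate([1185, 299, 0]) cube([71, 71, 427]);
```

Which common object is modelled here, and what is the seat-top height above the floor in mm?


A bench. The seat-top height is 468 mm.

A long slab on four corner posts — a bench. The slab sits at z = 427 with thickness 41, so the top is 427 + 41 = 468 mm.


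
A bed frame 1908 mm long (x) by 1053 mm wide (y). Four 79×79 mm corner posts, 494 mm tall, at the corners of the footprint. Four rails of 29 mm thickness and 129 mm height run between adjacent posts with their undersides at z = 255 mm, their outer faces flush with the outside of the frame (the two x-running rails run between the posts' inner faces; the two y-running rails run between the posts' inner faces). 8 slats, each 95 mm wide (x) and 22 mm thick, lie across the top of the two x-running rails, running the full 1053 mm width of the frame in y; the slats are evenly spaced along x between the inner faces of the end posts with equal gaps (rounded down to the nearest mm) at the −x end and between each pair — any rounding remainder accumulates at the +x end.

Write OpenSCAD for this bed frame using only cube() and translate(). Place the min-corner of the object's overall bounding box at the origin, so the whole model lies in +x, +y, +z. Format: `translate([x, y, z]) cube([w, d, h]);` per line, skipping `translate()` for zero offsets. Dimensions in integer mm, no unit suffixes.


// slat z = rail_z + rail_h = 255 + 129 = 384
// slat gap = ⌊(1750 − 8·95) / 9⌋ = 110
cube([79, 79, 494]);
translate([0, 974, 0]) cube([79, 79, 494]);
translate([1829, 0, 0]) cube([79, 79, 494]);
translate([1829, 974, 0]) cube([79, 79, 494]);
translate([79, 0, 255]) cube([1750, 29, 129]);
translate([79, 1024, 255]) cube([1750, 29, 129]);
translate([0, 79, 255]) cube([29, 895, 129]);
translate([1879, 79, 255]) cube([29, 895, 129]);
translate([189, 0, 384]) cube([95, 1053, 22]);
translate([394, 0, 384]) cube([95, 1053, 22]);
translate([599, 0, 384]) cube([95, 1053, 22]);
translate([804, 0, 384]) cube([95, 1053, 22]);
translate([1009, 0, 384]) cube([95, 1053, 22]);
translate([1214, 0, 384]) cube([95, 1053, 22]);
translate([1419, 0, 384]) cube([95, 1053, 22]);
translate([1624, 0, 384]) cube([95, 1053, 22]);


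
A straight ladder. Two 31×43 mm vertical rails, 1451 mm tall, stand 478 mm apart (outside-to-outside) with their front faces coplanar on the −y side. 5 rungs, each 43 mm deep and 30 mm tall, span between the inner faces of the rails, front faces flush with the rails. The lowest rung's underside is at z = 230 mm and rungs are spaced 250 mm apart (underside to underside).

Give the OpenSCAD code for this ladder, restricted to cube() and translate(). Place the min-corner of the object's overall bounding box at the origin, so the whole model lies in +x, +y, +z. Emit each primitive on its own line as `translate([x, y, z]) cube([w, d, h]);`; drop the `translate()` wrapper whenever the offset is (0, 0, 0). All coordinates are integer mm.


cube([31, 43, 1451]);
translate([447, 0, 0]) cube([31, 43, 1451]);
translate([31, 0, 230]) cube([416, 43, 30]);
translate([31, 0, 480]) cube([416, 43, 30]);
translate([31, 0, 730]) cube([416, 43, 30]);
translate([31, 0, 980]) cube([416, 43, 30]);
translate([31, 0, 1230]) cube([416, 43, 30]);


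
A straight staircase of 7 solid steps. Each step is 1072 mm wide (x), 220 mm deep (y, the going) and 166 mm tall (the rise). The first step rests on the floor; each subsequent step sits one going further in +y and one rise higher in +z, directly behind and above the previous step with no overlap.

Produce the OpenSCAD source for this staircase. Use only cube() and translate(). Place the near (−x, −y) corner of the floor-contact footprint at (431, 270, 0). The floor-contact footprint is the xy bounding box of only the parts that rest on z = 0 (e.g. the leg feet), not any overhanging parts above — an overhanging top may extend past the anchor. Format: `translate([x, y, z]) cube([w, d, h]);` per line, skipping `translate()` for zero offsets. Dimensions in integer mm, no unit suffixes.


translate([431, 270, 0]) cube([1072, 220, 166]);
translate([431, 490, 166]) cube([1072, 220, 166]);
translate([431, 710, 332]) cube([1072, 220, 166]);
translate([431, 930, 498]) cube([1072, 220, 166]);
translate([431, 1150, 664]) cube([1072, 220, 166]);
translate([431, 1370, 830]) cube([1072, 220, 166]);
translate([431, 1590, 996]) cube([1072, 220, 166]);


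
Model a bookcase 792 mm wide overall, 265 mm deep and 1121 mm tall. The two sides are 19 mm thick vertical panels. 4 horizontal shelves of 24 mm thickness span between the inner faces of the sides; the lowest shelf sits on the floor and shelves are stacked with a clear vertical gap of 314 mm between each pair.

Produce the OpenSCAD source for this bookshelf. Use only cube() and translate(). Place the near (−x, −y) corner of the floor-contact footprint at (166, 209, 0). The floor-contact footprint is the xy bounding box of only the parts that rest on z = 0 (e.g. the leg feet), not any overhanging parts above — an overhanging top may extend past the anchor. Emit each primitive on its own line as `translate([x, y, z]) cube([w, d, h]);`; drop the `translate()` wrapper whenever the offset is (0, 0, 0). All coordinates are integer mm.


translate([166, 209, 0]) cube([19, 265, 1121]);
translate([939, 209, 0]) cube([19, 265, 1121]);
translate([185, 209, 0]) cube([754, 265, 24]);
translate([185, 209, 338]) cube([754, 265, 24]);
translate([185, 209, 676]) cube([754, 265, 24]);
translate([185, 209, 1014]) cube([754, 265, 24]);


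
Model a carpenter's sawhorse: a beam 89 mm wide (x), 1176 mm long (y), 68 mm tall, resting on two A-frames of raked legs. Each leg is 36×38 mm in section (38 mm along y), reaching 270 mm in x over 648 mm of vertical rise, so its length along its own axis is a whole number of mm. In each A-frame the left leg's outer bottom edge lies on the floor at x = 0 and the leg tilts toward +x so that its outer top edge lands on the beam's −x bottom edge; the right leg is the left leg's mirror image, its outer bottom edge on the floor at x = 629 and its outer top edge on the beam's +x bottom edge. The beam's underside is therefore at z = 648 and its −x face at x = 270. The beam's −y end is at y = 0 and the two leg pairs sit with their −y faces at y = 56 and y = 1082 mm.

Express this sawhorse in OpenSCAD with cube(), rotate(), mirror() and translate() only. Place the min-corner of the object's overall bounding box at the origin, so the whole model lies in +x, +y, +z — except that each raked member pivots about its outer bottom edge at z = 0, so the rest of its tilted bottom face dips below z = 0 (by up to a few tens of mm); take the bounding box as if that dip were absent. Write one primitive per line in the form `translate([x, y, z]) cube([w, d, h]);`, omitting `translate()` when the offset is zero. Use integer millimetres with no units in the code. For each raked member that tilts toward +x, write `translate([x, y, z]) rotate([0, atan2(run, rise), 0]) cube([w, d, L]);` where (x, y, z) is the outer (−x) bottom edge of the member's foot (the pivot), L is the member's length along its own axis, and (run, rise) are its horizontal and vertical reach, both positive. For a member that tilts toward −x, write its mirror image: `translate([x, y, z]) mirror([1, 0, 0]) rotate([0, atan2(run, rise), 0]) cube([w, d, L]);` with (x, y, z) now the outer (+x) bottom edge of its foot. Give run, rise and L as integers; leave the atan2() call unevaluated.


// leg length = √(270² + 648²) = 702
// right-leg outer foot x = 2·270 + 89 = 629
// beam min-corner = (270, 0, 648)
translate([270, 0, 648]) cube([89, 1176, 68]);
translate([0, 56, 0]) rotate([0, atan2(270, 648), 0]) cube([36, 38, 702]);
translate([629, 56, 0]) mirror([1, 0, 0]) rotate([0, atan2(270, 648), 0]) cube([36, 38, 702]);
translate([0, 1082, 0]) rotate([0, atan2(270, 648), 0]) cube([36, 38, 702]);
translate([629, 1082, 0]) mirror([1, 0, 0]) rotate([0, atan2(270, 648), 0]) cube([36, 38, 702]);


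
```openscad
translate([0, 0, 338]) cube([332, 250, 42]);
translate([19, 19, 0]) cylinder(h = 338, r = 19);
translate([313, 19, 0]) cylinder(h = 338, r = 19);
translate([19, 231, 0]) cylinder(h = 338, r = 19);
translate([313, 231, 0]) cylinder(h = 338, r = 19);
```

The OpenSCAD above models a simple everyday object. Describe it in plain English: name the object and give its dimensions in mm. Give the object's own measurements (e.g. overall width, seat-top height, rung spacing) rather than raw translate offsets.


A four-legged stool. The seat is a 332×250×42 mm slab whose top surface is at z = 380 mm; four round legs, each 38 mm in diameter, run from the floor (z = 0) to the underside of the seat, each leg's axis is inset half a diameter from the nearest pair of seat edges (so the leg's bounding box is flush with the corner).


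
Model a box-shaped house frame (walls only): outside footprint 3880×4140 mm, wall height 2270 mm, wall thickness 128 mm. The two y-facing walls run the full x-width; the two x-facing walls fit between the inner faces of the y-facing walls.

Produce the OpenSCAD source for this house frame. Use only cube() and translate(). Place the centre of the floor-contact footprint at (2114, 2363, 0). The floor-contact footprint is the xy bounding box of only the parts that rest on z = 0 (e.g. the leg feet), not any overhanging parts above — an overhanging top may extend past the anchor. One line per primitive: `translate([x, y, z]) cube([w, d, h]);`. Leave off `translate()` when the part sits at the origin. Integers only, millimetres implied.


translate([174, 293, 0]) cube([3880, 128, 2270]);
translate([174, 4305, 0]) cube([3880, 128, 2270]);
translate([174, 421, 0]) cube([128, 3884, 2270]);
translate([3926, 421, 0]) cube([128, 3884, 2270]);


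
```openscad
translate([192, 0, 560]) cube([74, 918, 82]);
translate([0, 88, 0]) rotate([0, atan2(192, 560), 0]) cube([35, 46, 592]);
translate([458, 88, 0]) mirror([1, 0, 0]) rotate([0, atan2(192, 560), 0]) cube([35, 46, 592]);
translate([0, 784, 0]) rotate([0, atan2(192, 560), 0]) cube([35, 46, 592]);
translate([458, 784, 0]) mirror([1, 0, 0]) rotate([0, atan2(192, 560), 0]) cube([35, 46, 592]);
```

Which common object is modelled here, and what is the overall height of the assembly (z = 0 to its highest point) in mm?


A sawhorse. The overall height is 642 mm.

A beam across two mirrored pairs of raked legs — a sawhorse. The beam's underside is at z = 560 (matching the legs' vertical rise in atan2(192, 560)) and the beam is 82 mm tall, so its top is at 560 + 82 = 642 mm. The raked legs top out at the beam's underside, so that is the highest point.


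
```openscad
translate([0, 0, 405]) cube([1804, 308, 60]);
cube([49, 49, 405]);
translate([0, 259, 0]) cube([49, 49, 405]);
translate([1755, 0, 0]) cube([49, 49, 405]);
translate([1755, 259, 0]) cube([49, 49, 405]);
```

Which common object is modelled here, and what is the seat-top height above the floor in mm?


A bench. The seat-top height is 465 mm.

A long slab on four corner posts — a bench. The slab sits at z = 405 with thickness 60, so the top is 405 + 60 = 465 mm.


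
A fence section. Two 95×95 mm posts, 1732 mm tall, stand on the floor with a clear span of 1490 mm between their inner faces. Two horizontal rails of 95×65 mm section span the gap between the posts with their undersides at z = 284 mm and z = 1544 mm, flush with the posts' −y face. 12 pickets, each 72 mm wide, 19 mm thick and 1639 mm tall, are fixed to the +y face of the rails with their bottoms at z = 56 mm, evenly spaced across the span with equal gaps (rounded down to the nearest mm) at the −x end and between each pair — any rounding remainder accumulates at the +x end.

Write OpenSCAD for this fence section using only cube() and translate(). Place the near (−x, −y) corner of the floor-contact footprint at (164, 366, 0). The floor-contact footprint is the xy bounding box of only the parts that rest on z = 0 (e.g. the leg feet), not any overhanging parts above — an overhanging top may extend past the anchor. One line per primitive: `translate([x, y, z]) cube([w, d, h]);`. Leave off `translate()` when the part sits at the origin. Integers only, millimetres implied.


translate([164, 366, 0]) cube([95, 95, 1732]);
translate([1749, 366, 0]) cube([95, 95, 1732]);
translate([259, 366, 284]) cube([1490, 95, 65]);
translate([259, 366, 1544]) cube([1490, 95, 65]);
translate([307, 461, 56]) cube([72, 19, 1639]);
translate([427, 461, 56]) cube([72, 19, 1639]);
translate([547, 461, 56]) cube([72, 19, 1639]);
translate([667, 461, 56]) cube([72, 19, 1639]);
translate([787, 461, 56]) cube([72, 19, 1639]);
translate([907, 461, 56]) cube([72, 19, 1639]);
translate([1027, 461, 56]) cube([72, 19, 1639]);
translate([1147, 461, 56]) cube([72, 19, 1639]);
translate([1267, 461, 56]) cube([72, 19, 1639]);
translate([1387, 461, 56]) cube([72, 19, 1639]);
translate([1507, 461, 56]) cube([72, 19, 1639]);
translate([1627, 461, 56]) cube([72, 19, 1639]);


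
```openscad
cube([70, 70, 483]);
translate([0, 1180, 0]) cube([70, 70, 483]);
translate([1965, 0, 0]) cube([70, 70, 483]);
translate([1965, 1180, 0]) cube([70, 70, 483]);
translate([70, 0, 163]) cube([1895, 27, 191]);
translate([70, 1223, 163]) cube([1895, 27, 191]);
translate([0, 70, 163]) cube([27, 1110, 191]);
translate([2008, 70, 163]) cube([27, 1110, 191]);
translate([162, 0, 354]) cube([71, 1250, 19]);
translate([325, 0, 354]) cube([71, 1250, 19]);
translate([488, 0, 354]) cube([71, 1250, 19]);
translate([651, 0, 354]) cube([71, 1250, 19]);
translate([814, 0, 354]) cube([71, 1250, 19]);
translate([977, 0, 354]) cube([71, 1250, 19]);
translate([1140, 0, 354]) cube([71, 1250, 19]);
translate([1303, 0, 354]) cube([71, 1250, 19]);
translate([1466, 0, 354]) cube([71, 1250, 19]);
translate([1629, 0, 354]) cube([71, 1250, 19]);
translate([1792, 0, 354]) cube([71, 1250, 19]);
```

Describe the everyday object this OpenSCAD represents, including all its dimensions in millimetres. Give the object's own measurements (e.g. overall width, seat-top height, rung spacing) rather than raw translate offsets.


A bed frame 2035 mm long (x) by 1250 mm wide (y). Four 70×70 mm corner posts, 483 mm tall, at the corners of the footprint. Four rails of 27 mm thickness and 191 mm height run between adjacent posts with their undersides at z = 163 mm, their outer faces flush with the outside of the frame (the two x-running rails run between the posts' inner faces; the two y-running rails run between the posts' inner faces). 11 slats, each 71 mm wide (x) and 19 mm thick, lie across the top of the two x-running rails, running the full 1250 mm width of the frame in y; along x they sit between the end posts with a 92 mm gap after the −x posts and between neighbouring slats, leaving 102 mm before the +x posts.


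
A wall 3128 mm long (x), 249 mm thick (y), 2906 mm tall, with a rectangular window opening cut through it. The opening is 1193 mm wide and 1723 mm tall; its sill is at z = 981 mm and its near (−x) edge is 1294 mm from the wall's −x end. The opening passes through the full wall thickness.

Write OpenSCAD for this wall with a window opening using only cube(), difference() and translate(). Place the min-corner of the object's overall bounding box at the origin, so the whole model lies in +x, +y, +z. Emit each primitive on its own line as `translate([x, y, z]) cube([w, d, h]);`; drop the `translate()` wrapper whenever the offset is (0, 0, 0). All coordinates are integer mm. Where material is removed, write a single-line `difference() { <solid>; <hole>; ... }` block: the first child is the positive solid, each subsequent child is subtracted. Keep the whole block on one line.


difference() { cube([3128, 249, 2906]); translate([1294, 0, 981]) cube([1193, 249, 1723]); }


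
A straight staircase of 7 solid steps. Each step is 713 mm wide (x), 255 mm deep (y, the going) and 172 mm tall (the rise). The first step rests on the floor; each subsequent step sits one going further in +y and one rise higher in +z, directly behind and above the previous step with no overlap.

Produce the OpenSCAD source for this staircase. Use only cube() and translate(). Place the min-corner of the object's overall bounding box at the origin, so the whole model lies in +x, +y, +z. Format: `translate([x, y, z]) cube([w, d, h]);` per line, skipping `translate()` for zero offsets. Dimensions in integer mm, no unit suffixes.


cube([713, 255, 172]);
translate([0, 255, 172]) cube([713, 255, 172]);
translate([0, 510, 344]) cube([713, 255, 172]);
translate([0, 765, 516]) cube([713, 255, 172]);
translate([0, 1020, 688]) cube([713, 255, 172]);
translate([0, 1275, 860]) cube([713, 255, 172]);
translate([0, 1530, 1032]) cube([713, 255, 172]);


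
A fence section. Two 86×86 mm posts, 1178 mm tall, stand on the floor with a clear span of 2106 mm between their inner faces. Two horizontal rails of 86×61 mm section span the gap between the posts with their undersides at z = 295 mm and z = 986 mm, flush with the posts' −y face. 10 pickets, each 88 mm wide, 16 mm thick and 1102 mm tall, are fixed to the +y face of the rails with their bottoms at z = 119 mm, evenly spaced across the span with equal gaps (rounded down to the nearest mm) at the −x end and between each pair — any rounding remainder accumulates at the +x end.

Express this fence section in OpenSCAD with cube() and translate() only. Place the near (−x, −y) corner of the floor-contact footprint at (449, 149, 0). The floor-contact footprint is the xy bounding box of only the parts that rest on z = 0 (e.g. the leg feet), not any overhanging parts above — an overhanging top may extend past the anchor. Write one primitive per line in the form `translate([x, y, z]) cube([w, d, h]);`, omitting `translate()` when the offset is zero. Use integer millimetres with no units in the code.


translate([449, 149, 0]) cube([86, 86, 1178]);
translate([2641, 149, 0]) cube([86, 86, 1178]);
translate([535, 149, 295]) cube([2106, 86, 61]);
translate([535, 149, 986]) cube([2106, 86, 61]);
translate([646, 235, 119]) cube([88, 16, 1102]);
translate([845, 235, 119]) cube([88, 16, 1102]);
translate([1044, 235, 119]) cube([88, 16, 1102]);
translate([1243, 235, 119]) cube([88, 16, 1102]);
translate([1442, 235, 119]) cube([88, 16, 1102]);
translate([1641, 235, 119]) cube([88, 16, 1102]);
translate([1840, 235, 119]) cube([88, 16, 1102]);
translate([2039, 235, 119]) cube([88, 16, 1102]);
translate([2238, 235, 119]) cube([88, 16, 1102]);
translate([2437, 235, 119]) cube([88, 16, 1102]);


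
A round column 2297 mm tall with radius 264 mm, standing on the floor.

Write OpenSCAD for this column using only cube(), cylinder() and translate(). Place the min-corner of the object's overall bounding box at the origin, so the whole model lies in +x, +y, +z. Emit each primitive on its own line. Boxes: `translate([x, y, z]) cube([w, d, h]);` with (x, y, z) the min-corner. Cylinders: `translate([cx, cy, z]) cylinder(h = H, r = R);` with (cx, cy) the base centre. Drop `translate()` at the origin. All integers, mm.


translate([264, 264, 0]) cylinder(h = 2297, r = 264);


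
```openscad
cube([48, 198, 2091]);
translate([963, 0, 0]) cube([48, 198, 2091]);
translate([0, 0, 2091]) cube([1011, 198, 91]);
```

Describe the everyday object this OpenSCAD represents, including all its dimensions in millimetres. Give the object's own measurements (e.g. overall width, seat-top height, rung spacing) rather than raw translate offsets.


A door frame. The clear opening is 915 mm wide and 2091 mm high. Two 48 mm wide jambs, 198 mm deep, stand either side of the opening from the floor to the top of the opening. A 91 mm thick head sits across the top of both jambs, spanning the full outside width of the frame.


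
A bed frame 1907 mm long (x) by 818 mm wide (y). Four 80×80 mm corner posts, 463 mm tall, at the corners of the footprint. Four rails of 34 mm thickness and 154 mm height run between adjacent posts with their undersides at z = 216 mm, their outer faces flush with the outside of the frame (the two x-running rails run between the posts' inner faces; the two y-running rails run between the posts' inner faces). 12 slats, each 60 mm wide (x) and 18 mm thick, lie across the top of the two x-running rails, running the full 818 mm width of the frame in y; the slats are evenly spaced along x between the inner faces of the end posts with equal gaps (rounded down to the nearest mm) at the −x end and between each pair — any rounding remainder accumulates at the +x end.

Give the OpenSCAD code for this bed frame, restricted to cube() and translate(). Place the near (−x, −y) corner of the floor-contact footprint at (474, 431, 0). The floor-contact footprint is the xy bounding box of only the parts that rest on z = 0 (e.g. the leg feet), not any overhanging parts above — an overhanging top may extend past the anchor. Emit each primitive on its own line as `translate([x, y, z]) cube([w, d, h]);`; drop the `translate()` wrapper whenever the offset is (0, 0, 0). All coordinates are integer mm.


translate([474, 431, 0]) cube([80, 80, 463]);
translate([474, 1169, 0]) cube([80, 80, 463]);
translate([2301, 431, 0]) cube([80, 80, 463]);
translate([2301, 1169, 0]) cube([80, 80, 463]);
translate([554, 431, 216]) cube([1747, 34, 154]);
translate([554, 1215, 216]) cube([1747, 34, 154]);
translate([474, 511, 216]) cube([34, 658, 154]);
translate([2347, 511, 216]) cube([34, 658, 154]);
translate([633, 431, 370]) cube([60, 818, 18]);
translate([772, 431, 370]) cube([60, 818, 18]);
translate([911, 431, 370]) cube([60, 818, 18]);
translate([1050, 431, 370]) cube([60, 818, 18]);
translate([1189, 431, 370]) cube([60, 818, 18]);
translate([1328, 431, 370]) cube([60, 818, 18]);
translate([1467, 431, 370]) cube([60, 818, 18]);
translate([1606, 431, 370]) cube([60, 818, 18]);
translate([1745, 431, 370]) cube([60, 818, 18]);
translate([1884, 431, 370]) cube([60, 818, 18]);
translate([2023, 431, 370]) cube([60, 818, 18]);
translate([2162, 431, 370]) cube([60, 818, 18]);


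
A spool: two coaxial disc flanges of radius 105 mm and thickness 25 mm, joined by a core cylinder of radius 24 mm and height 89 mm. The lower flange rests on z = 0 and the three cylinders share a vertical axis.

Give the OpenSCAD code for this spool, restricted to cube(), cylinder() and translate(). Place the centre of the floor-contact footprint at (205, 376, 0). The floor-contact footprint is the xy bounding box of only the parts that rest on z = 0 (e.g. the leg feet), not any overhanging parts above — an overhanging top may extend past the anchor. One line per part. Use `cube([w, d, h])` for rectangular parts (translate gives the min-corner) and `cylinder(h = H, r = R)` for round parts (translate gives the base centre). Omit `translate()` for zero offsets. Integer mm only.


translate([205, 376, 0]) cylinder(h = 25, r = 105);
translate([205, 376, 25]) cylinder(h = 89, r = 24);
translate([205, 376, 114]) cylinder(h = 25, r = 105);


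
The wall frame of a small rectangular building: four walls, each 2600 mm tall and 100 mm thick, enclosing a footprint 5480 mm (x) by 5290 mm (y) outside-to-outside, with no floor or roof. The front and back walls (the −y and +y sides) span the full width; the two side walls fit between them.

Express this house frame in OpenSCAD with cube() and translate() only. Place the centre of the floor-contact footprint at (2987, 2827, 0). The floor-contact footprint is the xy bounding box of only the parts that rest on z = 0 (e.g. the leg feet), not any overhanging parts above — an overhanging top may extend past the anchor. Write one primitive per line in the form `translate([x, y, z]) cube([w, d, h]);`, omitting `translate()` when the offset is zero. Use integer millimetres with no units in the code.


translate([247, 182, 0]) cube([5480, 100, 2600]);
translate([247, 5372, 0]) cube([5480, 100, 2600]);
translate([247, 282, 0]) cube([100, 5090, 2600]);
translate([5627, 282, 0]) cube([100, 5090, 2600]);


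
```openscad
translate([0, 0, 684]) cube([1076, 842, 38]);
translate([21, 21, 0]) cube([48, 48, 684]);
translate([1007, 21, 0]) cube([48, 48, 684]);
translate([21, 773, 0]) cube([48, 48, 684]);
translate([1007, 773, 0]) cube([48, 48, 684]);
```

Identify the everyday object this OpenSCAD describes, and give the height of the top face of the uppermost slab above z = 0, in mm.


A table. The table height is 722 mm.

A 1076×842×38 slab sits at z = 684 on four 48 mm square posts — a table. The top surface is at 684 + 38 = 722 mm.


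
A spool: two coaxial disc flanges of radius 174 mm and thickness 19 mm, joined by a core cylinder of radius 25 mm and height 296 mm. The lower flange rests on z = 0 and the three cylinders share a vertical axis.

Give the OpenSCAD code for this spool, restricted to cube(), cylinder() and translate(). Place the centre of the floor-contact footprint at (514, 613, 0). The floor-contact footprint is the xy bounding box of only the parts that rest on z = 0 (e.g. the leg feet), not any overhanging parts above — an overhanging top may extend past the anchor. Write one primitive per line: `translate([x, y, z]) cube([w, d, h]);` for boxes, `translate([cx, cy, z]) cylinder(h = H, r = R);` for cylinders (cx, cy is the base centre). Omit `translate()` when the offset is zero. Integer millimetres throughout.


translate([514, 613, 0]) cylinder(h = 19, r = 174);
translate([514, 613, 19]) cylinder(h = 296, r = 25);
translate([514, 613, 315]) cylinder(h = 19, r = 174);


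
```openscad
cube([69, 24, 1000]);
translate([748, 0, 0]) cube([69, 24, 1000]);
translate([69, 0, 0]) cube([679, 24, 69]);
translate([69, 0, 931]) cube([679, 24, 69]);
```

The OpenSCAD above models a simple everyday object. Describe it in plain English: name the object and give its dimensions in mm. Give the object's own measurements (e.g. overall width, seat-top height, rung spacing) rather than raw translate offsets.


A rectangular picture frame lying in the x–z plane (depth along y). The opening is 679 mm wide (x) by 862 mm tall (z), surrounded by a border 69 mm wide on all four sides. The frame is 24 mm deep and is made of two full-height vertical stiles with two horizontal rails fitted between them.


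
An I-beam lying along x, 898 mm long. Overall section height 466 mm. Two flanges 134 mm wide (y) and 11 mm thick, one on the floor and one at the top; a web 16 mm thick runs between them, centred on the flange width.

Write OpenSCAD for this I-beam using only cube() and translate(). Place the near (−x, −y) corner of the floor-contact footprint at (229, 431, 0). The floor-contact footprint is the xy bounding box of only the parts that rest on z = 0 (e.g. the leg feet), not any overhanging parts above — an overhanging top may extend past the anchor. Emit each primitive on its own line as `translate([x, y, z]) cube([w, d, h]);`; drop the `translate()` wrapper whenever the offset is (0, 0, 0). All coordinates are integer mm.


translate([229, 431, 0]) cube([898, 134, 11]);
translate([229, 490, 11]) cube([898, 16, 444]);
translate([229, 431, 455]) cube([898, 134, 11]);


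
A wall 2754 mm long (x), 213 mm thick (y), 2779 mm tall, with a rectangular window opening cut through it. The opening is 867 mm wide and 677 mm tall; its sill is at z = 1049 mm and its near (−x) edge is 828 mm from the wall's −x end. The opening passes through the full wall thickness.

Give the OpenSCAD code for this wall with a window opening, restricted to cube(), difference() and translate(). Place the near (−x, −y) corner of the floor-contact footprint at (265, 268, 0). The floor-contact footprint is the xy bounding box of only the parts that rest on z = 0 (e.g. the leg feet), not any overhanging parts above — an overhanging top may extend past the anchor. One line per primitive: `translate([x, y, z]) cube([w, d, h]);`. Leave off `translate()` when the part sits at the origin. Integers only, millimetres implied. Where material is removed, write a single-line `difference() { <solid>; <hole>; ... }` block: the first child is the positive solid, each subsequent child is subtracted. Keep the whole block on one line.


difference() { translate([265, 268, 0]) cube([2754, 213, 2779]); translate([1093, 268, 1049]) cube([867, 213, 677]); }


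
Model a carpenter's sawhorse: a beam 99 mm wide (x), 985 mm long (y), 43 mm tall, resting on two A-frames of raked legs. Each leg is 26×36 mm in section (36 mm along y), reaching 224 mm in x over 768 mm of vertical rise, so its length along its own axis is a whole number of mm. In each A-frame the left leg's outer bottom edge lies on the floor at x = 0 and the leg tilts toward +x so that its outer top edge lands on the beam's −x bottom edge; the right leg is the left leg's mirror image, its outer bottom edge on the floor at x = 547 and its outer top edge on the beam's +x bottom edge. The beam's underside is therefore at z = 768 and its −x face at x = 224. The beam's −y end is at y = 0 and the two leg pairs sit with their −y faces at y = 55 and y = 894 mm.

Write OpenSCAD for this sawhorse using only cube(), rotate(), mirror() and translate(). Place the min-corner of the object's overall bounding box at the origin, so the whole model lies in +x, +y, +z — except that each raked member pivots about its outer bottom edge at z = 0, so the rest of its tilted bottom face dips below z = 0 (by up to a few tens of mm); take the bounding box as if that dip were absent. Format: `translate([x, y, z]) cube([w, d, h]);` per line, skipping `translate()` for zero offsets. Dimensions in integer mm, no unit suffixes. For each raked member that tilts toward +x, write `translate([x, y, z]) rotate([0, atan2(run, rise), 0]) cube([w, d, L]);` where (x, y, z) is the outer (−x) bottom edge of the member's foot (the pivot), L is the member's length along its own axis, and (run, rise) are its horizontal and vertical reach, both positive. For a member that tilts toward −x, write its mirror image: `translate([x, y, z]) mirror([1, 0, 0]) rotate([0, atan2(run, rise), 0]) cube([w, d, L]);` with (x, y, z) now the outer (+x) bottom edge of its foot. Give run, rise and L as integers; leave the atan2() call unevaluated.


translate([224, 0, 768]) cube([99, 985, 43]);
translate([0, 55, 0]) rotate([0, atan2(224, 768), 0]) cube([26, 36, 800]);
translate([547, 55, 0]) mirror([1, 0, 0]) rotate([0, atan2(224, 768), 0]) cube([26, 36, 800]);
translate([0, 894, 0]) rotate([0, atan2(224, 768), 0]) cube([26, 36, 800]);
translate([547, 894, 0]) mirror([1, 0, 0]) rotate([0, atan2(224, 768), 0]) cube([26, 36, 800]);
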